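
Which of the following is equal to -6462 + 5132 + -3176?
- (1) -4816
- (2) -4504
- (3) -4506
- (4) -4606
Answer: 3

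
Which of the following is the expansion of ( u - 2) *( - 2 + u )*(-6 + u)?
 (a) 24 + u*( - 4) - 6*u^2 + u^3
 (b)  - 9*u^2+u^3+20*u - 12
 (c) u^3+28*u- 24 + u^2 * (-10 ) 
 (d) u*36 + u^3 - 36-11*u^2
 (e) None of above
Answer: c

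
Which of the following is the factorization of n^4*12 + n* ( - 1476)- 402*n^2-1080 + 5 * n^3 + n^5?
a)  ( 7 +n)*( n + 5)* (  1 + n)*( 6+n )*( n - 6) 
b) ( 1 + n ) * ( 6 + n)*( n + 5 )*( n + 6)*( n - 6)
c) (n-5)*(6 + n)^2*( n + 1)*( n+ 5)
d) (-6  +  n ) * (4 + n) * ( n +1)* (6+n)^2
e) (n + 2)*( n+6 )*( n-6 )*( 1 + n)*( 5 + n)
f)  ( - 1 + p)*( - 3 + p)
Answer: b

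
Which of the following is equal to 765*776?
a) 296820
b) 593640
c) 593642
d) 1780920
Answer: b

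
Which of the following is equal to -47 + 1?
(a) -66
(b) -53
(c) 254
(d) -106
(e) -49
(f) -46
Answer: f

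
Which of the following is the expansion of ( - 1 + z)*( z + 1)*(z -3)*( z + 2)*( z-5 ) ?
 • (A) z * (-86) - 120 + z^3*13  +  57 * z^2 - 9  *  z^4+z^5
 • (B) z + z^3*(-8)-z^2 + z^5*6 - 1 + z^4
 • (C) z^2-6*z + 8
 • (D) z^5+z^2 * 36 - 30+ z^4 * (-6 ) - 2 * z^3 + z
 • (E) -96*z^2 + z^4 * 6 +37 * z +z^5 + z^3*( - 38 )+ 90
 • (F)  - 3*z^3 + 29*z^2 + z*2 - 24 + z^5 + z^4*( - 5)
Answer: D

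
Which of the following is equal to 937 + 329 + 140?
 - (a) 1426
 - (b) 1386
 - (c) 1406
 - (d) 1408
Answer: c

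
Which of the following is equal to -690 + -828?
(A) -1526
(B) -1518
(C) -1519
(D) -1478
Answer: B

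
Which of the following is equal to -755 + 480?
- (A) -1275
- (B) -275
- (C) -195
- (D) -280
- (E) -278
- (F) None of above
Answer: B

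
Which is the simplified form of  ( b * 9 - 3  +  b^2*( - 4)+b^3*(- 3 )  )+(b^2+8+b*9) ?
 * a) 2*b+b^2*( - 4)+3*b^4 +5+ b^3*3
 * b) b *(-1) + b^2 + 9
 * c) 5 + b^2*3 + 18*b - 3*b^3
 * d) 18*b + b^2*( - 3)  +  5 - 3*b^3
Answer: d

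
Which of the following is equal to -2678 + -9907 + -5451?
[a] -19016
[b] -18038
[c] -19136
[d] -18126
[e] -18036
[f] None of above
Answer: e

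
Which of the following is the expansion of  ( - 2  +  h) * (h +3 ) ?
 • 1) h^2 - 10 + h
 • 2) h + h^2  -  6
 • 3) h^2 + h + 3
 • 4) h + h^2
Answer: 2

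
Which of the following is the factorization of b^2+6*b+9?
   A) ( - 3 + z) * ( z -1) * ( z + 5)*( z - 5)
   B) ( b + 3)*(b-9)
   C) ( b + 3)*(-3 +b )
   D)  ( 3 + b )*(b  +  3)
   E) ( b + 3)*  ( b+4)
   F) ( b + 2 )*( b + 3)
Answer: D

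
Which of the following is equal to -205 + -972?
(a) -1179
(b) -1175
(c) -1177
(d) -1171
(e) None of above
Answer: c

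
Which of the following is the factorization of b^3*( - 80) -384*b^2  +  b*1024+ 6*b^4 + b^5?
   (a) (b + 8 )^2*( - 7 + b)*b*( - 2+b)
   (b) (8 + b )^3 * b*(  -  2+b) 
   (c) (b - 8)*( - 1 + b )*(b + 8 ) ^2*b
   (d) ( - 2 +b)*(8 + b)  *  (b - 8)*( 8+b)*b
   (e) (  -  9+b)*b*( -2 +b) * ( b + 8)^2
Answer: d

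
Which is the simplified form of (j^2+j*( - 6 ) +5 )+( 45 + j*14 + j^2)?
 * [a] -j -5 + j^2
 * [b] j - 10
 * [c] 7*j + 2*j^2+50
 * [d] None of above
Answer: d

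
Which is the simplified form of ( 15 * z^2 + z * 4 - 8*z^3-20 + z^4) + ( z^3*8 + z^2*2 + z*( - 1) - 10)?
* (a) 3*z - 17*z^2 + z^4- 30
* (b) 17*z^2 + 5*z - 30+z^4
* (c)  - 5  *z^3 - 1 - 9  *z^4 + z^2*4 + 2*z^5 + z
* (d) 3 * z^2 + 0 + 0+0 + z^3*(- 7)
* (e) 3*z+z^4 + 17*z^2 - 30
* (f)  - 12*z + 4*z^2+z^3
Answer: e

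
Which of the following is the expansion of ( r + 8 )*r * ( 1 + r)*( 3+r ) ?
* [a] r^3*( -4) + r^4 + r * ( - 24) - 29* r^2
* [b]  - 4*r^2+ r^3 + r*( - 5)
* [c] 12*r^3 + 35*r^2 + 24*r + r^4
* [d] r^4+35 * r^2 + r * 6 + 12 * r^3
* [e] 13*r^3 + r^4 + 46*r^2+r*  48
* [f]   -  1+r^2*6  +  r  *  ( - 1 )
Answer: c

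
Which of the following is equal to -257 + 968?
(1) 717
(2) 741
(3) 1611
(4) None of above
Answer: 4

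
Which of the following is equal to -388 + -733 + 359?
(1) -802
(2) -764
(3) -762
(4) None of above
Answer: 3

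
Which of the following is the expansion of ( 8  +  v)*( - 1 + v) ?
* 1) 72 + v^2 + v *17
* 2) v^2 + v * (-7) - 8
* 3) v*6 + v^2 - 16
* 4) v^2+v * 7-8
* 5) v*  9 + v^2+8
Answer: 4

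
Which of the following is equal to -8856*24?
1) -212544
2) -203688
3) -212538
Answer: 1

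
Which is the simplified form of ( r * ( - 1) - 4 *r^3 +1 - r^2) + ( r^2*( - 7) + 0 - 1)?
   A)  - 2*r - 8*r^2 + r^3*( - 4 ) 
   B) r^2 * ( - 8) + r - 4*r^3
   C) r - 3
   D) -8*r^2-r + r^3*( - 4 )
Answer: D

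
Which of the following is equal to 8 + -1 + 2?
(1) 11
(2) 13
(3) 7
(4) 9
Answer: 4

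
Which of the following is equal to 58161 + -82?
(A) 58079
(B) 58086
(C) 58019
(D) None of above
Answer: A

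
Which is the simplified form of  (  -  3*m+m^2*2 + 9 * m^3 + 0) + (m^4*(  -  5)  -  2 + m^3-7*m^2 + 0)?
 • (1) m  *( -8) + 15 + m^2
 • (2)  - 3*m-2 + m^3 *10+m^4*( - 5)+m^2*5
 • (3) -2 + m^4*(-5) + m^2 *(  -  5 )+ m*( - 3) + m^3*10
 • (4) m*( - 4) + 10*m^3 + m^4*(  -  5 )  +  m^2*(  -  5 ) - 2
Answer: 3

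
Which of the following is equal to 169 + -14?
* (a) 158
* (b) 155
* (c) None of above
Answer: b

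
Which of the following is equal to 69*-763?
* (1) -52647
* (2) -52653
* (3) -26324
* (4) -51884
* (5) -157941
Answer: 1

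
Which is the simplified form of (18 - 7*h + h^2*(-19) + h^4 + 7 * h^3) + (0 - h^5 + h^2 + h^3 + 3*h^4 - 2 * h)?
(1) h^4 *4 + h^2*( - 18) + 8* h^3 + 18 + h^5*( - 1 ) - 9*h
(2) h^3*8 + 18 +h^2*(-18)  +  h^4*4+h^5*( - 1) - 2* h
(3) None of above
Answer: 1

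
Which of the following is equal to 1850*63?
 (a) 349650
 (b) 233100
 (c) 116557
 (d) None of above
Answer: d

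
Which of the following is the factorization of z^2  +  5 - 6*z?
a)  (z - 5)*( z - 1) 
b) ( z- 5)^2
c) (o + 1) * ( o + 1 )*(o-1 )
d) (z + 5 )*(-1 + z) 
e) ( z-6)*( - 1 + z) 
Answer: a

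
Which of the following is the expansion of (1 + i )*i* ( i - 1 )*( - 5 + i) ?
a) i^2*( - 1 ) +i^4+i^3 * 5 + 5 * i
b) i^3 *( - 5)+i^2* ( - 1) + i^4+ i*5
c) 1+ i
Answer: b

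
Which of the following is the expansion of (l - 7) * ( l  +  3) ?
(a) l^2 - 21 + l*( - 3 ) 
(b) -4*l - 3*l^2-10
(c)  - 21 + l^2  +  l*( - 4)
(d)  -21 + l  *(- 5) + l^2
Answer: c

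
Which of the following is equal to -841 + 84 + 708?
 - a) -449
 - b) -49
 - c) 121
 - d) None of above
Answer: b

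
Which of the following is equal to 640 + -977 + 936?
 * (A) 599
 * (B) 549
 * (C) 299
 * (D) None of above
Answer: A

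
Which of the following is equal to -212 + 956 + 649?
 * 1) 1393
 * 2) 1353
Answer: 1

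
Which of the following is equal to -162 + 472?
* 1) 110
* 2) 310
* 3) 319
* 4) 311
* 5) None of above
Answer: 2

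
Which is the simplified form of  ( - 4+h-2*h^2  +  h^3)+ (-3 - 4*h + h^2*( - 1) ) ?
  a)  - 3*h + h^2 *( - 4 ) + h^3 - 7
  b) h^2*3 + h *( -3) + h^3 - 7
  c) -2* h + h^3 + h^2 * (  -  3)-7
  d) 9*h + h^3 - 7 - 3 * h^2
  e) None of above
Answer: e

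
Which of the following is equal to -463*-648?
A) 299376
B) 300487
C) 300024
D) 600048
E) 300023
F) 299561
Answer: C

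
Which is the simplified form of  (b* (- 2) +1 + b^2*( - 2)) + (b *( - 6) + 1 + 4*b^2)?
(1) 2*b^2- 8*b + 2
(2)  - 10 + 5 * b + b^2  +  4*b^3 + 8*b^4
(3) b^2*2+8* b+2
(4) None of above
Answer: 1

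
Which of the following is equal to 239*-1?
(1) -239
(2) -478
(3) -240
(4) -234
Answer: 1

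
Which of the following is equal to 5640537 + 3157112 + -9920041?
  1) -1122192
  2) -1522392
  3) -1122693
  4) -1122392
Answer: 4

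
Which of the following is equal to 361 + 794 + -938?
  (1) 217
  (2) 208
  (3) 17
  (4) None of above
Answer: 1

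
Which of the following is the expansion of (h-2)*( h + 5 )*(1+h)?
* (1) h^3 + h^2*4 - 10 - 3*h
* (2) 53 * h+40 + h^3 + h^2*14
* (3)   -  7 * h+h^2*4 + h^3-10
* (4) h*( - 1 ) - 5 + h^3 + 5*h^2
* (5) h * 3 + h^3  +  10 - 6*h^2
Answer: 3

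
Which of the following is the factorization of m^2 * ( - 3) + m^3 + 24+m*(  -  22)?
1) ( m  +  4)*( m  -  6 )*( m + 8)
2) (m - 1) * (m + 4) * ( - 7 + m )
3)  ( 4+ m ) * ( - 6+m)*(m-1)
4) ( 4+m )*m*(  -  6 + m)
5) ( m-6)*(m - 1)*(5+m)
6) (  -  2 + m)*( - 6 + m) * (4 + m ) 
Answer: 3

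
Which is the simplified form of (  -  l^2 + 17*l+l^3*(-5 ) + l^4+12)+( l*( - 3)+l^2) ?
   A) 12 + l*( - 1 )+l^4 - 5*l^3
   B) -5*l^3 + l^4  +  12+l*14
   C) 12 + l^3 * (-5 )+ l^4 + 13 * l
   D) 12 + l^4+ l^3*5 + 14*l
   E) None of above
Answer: B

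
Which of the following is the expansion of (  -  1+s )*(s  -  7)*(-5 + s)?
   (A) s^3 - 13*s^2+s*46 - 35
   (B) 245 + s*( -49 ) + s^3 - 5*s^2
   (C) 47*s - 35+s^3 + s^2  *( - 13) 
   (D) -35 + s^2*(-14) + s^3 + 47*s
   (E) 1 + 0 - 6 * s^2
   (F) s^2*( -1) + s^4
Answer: C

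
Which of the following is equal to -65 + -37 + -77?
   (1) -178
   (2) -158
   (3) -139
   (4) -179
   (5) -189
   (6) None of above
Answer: 4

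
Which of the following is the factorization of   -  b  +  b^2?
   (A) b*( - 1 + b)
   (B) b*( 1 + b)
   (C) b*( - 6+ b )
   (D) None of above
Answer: A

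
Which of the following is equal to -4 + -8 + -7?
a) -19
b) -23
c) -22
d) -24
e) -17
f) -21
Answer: a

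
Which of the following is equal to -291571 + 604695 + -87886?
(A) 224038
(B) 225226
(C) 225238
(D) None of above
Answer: C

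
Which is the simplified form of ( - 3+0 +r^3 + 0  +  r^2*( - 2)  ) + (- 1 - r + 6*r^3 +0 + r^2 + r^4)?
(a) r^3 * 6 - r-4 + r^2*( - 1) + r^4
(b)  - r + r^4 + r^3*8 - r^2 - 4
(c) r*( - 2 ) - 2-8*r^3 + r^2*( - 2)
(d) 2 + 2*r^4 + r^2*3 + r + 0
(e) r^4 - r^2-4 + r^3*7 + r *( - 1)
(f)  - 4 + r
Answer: e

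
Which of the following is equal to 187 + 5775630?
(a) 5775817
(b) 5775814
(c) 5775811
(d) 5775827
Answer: a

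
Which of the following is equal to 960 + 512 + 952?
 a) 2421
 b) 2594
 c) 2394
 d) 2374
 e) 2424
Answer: e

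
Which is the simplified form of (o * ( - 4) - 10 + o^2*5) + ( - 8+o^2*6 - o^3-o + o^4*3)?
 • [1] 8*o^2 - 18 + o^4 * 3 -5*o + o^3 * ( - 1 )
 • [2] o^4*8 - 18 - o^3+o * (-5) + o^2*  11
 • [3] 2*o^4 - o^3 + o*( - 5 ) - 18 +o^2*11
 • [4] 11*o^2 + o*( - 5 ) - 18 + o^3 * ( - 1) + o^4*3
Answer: 4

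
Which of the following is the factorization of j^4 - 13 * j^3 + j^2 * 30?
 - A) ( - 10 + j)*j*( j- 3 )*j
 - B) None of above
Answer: A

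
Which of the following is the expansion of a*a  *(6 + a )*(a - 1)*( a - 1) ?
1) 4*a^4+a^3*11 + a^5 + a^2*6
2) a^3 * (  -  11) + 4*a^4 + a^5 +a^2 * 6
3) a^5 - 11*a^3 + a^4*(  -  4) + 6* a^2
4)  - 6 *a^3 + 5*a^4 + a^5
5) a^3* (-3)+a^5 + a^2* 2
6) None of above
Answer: 2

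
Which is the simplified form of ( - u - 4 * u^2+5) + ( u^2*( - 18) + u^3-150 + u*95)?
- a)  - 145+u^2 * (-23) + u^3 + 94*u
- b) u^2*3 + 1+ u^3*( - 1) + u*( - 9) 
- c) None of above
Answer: c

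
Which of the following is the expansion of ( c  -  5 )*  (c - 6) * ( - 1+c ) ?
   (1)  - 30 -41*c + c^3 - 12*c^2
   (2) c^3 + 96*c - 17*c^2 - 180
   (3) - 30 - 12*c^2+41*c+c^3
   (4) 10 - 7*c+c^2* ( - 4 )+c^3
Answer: 3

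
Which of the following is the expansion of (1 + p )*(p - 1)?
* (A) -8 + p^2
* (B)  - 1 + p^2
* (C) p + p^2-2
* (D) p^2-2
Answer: B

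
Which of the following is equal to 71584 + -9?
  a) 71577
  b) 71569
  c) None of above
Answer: c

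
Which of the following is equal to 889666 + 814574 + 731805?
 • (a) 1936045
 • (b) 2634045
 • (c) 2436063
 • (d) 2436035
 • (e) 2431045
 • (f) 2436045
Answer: f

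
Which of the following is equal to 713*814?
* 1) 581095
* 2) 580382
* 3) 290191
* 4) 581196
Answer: 2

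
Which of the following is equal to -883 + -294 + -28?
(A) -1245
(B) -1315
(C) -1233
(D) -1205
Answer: D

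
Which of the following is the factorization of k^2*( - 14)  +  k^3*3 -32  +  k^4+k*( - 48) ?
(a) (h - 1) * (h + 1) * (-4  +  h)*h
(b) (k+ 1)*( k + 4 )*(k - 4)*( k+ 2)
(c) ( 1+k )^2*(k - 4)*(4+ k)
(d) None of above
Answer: b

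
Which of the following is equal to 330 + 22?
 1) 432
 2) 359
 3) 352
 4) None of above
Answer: 3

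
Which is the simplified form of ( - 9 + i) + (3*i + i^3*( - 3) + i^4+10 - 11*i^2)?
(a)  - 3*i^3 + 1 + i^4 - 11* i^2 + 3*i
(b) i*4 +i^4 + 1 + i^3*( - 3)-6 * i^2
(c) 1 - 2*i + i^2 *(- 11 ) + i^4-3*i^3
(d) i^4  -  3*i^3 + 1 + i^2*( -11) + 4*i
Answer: d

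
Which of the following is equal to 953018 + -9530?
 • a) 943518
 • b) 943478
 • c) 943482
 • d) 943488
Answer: d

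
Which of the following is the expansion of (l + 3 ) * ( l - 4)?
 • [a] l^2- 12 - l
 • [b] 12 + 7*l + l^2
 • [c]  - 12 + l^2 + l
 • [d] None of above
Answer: a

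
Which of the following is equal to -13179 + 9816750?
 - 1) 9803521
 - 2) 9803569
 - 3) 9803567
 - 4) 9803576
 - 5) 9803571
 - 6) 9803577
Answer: 5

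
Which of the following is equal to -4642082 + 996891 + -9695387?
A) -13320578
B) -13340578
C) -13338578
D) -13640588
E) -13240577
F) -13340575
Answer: B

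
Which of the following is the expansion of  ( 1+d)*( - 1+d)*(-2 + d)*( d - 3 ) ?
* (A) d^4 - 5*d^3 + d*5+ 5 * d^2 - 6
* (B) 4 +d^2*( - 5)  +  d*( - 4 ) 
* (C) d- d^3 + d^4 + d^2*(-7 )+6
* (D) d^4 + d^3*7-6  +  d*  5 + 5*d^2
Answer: A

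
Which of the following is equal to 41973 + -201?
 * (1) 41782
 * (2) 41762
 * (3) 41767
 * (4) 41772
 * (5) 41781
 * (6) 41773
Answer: 4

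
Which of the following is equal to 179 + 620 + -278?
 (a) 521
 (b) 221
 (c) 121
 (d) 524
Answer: a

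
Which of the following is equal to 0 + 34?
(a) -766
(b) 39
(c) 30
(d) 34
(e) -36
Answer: d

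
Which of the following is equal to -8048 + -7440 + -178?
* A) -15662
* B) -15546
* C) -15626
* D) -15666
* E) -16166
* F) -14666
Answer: D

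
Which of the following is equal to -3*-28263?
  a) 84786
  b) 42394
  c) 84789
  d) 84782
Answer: c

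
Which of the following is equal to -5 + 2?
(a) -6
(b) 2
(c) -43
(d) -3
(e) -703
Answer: d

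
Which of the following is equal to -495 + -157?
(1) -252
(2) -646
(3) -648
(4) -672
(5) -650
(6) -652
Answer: 6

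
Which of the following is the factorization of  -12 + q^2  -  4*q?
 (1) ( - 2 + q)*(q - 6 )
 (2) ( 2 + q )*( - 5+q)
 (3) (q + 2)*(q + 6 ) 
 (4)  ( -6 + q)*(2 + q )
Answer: 4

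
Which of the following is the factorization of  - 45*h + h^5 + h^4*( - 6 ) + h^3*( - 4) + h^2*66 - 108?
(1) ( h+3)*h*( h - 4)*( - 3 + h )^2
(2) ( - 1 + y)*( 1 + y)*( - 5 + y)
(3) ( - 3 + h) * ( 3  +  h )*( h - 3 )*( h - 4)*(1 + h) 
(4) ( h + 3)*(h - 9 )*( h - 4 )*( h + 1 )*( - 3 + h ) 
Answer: 3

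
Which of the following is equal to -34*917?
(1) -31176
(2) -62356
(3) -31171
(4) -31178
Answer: 4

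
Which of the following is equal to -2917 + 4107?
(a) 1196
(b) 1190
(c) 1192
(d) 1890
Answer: b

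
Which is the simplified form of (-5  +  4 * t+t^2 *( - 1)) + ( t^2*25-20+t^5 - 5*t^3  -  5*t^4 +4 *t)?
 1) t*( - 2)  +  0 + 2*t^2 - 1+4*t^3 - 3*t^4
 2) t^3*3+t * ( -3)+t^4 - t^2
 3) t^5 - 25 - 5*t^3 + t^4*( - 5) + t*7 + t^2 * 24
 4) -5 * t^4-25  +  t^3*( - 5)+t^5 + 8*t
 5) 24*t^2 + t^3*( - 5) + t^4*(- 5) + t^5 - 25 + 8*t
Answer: 5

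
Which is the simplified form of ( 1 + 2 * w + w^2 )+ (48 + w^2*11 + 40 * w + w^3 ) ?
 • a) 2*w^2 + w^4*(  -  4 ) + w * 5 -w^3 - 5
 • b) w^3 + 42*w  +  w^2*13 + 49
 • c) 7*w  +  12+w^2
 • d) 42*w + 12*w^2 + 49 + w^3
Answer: d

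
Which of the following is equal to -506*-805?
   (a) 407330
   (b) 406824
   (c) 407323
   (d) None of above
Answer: a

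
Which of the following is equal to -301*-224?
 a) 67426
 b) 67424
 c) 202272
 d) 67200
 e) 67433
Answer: b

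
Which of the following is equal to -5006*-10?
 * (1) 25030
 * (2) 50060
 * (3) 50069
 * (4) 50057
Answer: 2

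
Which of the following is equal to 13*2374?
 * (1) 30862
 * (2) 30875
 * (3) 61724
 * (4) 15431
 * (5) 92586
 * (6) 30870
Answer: 1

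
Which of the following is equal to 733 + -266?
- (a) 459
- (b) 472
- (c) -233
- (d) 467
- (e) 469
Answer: d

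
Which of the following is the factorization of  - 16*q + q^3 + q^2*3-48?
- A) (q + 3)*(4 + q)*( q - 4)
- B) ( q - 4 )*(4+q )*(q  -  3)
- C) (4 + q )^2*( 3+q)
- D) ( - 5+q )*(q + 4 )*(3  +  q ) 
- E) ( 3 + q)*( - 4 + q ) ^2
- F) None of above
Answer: A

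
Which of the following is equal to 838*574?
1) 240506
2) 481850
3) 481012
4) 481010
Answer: 3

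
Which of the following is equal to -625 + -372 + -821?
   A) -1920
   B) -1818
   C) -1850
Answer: B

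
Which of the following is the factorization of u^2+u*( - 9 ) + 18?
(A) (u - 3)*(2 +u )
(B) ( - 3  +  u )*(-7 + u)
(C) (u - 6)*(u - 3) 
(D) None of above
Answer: C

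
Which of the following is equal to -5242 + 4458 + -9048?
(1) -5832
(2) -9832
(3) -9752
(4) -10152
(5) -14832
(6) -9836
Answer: 2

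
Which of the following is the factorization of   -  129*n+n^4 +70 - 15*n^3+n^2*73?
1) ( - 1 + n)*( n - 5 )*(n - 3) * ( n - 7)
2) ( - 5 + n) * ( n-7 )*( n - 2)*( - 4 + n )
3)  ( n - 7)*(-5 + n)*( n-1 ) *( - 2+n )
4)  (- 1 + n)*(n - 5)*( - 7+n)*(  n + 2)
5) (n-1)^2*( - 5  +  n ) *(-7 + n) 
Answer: 3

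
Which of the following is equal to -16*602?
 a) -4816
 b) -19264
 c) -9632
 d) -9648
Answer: c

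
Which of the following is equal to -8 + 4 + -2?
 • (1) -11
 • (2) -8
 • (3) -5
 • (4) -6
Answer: 4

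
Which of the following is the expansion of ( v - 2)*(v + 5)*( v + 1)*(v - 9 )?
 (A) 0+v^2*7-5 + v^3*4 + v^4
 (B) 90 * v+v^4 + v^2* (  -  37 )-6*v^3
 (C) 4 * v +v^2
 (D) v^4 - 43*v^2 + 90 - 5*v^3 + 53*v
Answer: D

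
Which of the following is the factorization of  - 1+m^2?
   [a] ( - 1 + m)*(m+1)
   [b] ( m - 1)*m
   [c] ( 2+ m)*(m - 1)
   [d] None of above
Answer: a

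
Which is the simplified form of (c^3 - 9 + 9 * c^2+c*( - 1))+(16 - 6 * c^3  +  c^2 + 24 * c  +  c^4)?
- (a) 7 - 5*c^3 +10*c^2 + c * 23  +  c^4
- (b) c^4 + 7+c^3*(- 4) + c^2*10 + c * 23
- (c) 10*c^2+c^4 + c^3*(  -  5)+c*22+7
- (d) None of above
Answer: a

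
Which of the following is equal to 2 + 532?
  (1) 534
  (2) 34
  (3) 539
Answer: 1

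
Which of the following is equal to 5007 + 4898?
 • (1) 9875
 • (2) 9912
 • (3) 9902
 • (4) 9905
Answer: 4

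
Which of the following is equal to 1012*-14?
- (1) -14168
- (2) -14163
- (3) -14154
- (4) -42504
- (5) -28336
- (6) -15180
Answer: 1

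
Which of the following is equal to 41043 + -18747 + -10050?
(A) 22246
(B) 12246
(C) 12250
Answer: B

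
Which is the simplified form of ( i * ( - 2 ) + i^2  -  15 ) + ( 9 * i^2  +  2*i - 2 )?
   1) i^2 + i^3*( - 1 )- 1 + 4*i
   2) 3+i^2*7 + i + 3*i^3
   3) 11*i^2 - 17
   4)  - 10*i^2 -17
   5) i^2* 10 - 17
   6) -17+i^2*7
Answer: 5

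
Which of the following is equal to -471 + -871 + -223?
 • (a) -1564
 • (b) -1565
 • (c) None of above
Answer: b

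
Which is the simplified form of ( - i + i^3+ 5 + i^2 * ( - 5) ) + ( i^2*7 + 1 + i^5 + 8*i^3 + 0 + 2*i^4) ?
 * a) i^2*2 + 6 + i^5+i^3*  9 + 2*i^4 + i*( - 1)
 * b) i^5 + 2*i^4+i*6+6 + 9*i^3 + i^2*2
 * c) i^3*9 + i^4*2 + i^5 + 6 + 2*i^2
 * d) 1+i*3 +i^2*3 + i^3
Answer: a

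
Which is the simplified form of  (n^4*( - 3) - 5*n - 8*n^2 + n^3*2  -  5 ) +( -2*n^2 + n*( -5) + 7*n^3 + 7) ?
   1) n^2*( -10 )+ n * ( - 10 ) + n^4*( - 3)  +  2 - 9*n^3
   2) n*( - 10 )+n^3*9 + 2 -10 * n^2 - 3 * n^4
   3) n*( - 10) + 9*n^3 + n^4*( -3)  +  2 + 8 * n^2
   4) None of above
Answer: 2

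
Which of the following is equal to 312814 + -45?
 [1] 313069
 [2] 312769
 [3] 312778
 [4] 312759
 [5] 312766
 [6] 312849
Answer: 2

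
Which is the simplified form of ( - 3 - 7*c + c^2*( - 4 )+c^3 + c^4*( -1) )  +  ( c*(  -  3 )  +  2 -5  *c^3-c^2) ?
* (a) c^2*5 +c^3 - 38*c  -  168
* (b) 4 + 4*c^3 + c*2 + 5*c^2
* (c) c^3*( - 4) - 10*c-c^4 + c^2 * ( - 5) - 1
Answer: c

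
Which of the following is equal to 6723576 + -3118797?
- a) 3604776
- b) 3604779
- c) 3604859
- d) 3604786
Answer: b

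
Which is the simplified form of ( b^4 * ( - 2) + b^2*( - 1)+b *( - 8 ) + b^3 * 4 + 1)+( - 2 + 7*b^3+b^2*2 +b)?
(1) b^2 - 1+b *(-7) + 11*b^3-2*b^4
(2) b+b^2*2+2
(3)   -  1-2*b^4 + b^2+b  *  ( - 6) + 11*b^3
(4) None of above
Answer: 1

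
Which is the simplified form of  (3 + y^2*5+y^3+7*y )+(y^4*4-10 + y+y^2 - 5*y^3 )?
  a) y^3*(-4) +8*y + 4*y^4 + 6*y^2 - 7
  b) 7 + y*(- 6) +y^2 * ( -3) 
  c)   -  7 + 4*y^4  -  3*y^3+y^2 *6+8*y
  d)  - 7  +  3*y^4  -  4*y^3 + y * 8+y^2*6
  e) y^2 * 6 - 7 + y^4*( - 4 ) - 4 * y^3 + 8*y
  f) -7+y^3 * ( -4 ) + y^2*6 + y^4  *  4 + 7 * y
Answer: a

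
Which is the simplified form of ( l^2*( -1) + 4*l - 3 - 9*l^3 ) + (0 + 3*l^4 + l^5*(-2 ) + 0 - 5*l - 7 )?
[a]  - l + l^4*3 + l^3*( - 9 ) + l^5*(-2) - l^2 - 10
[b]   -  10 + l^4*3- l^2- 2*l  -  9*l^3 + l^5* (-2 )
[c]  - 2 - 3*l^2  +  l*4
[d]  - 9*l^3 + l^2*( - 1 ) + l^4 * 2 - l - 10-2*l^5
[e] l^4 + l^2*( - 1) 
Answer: a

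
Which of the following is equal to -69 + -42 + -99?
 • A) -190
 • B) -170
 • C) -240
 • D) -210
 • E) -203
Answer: D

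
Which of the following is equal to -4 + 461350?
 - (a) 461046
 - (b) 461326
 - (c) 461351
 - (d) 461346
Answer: d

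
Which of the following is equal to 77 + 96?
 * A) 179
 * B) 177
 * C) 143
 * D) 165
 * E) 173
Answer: E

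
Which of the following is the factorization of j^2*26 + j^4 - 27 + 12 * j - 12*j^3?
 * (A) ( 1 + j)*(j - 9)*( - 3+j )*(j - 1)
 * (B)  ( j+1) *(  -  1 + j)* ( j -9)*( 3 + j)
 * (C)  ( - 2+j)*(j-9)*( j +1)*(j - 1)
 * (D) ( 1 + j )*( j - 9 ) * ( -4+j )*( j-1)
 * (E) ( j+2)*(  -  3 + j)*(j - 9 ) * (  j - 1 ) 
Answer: A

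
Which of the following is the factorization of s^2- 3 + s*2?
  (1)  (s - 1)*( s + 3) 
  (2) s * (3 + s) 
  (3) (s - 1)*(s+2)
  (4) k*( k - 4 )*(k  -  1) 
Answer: 1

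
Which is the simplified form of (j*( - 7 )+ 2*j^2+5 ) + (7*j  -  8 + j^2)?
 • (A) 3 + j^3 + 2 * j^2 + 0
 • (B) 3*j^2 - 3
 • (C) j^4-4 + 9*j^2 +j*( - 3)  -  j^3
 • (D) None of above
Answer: B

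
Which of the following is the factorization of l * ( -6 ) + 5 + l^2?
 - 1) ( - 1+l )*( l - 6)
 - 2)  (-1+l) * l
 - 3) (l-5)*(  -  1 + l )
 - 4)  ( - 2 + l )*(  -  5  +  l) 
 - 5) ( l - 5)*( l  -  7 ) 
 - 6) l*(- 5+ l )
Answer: 3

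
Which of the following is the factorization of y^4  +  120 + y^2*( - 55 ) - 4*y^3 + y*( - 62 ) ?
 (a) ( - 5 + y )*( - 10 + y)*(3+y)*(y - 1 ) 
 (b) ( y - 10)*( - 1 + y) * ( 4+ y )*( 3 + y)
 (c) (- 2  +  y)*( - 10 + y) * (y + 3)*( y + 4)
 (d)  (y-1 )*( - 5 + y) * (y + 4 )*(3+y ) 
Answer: b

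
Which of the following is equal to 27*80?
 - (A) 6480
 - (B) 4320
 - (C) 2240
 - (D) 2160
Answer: D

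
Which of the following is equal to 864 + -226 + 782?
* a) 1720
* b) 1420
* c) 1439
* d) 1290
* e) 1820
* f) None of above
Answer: b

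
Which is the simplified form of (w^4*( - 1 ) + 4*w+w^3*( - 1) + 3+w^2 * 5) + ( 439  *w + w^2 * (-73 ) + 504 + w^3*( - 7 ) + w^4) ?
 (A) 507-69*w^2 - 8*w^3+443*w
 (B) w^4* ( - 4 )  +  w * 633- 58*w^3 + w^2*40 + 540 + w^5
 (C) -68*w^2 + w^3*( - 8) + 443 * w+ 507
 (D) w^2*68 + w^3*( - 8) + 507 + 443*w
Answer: C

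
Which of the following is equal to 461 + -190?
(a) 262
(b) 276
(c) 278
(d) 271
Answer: d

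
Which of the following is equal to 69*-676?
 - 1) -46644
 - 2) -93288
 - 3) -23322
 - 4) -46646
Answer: 1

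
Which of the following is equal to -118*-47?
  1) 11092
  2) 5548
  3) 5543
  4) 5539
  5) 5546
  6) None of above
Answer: 5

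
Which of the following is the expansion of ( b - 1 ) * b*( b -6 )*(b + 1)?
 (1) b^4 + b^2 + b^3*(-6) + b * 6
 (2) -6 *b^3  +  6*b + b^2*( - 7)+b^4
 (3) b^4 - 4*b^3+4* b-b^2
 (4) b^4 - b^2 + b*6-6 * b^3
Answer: 4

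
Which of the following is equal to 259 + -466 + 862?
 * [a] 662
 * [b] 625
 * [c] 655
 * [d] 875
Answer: c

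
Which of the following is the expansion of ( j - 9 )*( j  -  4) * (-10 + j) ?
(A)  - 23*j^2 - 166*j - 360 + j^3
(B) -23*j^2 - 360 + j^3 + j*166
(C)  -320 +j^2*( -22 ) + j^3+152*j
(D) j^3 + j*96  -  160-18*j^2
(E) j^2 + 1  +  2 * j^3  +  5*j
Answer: B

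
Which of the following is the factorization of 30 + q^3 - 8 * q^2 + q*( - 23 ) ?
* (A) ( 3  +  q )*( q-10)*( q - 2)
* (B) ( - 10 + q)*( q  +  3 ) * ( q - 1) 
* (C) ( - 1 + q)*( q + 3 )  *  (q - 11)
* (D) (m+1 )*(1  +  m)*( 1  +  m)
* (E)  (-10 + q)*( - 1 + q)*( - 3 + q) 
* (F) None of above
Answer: B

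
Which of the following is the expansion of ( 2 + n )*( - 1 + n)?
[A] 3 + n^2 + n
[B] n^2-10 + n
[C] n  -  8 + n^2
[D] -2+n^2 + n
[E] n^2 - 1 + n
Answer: D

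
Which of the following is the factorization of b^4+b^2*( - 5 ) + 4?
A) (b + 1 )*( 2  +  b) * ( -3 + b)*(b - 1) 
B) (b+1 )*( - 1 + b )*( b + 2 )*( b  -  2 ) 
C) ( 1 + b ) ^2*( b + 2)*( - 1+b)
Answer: B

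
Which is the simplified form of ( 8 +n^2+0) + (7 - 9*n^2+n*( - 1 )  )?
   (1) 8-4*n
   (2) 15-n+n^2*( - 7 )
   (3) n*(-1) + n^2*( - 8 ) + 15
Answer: 3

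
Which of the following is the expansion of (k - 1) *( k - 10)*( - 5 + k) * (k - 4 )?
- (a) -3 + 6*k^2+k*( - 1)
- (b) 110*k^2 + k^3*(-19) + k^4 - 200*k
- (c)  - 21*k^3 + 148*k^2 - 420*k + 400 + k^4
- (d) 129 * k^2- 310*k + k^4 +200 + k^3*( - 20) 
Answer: d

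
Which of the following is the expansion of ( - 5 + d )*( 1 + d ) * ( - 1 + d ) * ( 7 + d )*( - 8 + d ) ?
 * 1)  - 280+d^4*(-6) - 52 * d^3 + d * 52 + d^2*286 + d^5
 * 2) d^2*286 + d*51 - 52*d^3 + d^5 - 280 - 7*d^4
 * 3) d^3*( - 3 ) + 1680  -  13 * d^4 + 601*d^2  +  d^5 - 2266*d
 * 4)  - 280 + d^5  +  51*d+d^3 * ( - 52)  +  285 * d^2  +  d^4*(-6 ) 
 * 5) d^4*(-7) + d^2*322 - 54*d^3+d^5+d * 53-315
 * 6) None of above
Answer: 6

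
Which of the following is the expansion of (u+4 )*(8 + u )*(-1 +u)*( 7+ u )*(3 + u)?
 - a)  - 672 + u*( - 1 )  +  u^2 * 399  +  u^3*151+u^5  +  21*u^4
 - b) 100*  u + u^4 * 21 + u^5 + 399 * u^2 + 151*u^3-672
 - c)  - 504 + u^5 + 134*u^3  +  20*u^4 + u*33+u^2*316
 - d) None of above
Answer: b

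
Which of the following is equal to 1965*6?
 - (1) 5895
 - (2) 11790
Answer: 2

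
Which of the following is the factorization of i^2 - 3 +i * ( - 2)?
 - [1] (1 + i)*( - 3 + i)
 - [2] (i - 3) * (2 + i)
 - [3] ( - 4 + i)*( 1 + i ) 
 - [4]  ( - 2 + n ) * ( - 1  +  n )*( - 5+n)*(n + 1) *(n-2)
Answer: 1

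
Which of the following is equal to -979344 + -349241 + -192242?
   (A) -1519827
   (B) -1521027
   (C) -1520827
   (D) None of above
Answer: C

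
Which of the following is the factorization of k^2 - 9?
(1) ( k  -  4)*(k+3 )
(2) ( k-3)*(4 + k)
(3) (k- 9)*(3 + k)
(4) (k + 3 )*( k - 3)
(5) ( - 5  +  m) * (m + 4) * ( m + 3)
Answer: 4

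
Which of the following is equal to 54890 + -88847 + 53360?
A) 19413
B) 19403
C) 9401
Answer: B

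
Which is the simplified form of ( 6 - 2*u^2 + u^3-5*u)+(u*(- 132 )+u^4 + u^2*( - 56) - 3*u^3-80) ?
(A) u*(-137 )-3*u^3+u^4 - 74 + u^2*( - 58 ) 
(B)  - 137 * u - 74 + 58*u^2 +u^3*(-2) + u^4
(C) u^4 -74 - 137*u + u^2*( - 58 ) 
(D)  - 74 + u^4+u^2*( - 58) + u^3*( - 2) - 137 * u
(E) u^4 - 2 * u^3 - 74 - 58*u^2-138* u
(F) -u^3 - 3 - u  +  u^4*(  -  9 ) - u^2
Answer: D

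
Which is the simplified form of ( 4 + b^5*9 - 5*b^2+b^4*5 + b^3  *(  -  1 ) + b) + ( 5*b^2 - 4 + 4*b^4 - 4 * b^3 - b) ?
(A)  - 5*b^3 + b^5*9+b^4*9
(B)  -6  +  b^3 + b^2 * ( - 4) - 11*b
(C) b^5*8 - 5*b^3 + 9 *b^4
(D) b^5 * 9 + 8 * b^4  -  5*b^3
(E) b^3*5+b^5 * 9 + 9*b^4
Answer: A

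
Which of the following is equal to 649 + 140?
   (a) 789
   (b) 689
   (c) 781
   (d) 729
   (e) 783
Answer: a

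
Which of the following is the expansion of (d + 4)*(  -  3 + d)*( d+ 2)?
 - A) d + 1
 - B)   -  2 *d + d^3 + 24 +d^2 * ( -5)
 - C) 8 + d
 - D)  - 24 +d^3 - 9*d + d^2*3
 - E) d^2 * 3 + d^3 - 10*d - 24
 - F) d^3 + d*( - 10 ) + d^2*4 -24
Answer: E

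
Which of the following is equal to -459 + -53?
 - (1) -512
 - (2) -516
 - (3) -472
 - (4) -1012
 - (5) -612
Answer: 1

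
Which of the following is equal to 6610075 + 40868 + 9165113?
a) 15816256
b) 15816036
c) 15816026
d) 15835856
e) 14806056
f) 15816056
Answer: f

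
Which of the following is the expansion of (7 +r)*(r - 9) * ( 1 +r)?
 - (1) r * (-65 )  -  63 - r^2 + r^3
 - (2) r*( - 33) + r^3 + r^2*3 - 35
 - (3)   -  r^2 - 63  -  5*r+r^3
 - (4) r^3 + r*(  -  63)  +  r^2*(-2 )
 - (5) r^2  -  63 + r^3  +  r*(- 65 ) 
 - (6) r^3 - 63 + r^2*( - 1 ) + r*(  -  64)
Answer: 1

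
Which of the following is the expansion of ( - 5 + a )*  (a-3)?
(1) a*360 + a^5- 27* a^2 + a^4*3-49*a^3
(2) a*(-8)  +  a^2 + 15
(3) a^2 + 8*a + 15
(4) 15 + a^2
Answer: 2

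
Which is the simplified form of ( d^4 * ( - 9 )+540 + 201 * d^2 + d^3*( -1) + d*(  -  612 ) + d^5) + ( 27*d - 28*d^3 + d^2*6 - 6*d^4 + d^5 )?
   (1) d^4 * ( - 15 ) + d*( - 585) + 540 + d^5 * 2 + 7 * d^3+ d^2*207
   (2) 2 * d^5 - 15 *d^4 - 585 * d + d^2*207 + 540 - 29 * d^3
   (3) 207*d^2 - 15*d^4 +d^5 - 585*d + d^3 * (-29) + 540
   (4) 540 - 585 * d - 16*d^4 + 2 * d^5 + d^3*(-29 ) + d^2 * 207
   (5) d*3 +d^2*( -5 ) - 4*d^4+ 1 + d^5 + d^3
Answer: 2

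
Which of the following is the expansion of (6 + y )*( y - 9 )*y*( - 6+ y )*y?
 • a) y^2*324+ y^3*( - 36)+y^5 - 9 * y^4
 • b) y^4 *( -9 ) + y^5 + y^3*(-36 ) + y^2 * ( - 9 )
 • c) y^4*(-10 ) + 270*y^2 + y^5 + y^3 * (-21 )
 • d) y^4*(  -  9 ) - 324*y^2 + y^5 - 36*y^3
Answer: a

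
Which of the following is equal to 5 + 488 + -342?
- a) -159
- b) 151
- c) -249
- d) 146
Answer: b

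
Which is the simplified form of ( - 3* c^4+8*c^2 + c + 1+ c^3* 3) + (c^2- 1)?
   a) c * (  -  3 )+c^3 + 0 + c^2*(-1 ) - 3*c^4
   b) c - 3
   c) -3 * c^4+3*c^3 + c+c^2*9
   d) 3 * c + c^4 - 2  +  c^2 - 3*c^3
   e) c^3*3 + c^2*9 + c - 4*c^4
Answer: c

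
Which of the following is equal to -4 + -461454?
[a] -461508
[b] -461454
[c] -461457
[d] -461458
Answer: d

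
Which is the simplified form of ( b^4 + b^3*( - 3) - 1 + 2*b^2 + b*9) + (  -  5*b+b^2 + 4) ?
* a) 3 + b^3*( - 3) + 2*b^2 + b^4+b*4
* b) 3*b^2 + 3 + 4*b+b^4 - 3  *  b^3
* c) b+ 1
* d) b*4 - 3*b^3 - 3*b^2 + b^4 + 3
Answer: b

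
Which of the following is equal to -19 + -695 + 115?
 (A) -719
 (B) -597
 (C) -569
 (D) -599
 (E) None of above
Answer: D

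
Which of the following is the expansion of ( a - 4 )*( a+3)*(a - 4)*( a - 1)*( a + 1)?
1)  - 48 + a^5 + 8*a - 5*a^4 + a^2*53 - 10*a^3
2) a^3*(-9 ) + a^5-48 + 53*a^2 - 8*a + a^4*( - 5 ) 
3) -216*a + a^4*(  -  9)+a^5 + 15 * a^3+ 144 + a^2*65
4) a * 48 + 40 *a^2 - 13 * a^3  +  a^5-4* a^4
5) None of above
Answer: 5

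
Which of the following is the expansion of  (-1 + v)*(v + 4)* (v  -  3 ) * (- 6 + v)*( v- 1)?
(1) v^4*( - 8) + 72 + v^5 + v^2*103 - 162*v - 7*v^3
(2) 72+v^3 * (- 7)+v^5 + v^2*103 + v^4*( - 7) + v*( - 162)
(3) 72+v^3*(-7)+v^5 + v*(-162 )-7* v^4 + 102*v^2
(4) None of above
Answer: 2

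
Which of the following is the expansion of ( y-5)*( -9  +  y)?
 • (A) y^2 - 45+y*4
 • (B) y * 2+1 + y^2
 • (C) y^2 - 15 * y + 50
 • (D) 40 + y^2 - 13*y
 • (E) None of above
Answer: E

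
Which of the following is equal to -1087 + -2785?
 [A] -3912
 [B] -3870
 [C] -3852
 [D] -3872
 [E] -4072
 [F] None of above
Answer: D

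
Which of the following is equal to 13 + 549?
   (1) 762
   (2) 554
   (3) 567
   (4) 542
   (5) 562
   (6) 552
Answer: 5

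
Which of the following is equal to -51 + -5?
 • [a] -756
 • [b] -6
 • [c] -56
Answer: c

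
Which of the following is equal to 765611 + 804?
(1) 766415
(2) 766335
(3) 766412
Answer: 1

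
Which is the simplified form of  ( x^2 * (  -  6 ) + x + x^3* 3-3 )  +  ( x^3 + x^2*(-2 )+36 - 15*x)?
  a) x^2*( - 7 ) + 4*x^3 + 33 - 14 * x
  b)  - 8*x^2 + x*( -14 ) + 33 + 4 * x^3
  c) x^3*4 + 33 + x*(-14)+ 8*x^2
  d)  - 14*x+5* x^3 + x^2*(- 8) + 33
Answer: b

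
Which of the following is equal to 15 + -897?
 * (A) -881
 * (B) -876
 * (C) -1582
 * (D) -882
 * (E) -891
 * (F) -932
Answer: D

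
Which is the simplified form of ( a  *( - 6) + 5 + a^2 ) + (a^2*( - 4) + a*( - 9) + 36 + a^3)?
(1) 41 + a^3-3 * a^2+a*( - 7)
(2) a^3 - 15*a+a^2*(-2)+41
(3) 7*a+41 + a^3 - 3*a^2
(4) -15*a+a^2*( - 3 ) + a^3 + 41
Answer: 4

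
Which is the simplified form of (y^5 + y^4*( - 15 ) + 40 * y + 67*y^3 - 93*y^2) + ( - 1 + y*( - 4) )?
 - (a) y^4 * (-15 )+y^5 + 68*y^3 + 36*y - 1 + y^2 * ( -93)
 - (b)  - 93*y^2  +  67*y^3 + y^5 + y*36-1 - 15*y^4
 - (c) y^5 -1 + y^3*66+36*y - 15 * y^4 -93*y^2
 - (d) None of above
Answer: b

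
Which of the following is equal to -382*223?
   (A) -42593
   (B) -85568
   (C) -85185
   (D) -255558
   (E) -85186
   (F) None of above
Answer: E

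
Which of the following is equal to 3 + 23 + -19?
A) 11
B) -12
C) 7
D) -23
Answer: C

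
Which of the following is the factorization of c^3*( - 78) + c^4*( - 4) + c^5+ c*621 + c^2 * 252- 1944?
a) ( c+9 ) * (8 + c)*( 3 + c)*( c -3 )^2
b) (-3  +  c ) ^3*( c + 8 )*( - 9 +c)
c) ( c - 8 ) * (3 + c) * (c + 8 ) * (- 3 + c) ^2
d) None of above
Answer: d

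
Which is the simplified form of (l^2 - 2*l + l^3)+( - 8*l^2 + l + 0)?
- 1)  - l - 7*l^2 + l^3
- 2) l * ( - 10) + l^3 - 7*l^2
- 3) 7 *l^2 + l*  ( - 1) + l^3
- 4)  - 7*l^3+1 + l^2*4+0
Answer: 1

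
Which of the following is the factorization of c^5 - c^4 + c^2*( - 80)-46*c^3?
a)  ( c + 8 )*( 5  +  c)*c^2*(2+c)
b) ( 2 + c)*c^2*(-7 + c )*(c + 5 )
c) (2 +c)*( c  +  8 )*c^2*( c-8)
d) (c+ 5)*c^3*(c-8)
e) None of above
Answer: e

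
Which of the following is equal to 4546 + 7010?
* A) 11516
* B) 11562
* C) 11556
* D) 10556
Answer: C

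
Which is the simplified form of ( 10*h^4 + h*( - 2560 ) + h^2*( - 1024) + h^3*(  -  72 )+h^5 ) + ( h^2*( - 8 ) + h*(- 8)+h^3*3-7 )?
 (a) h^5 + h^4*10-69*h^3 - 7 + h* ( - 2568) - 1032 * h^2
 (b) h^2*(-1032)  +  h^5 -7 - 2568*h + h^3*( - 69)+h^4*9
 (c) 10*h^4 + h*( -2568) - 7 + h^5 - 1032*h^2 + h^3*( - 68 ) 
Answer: a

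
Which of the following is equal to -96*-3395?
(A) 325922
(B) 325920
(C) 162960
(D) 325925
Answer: B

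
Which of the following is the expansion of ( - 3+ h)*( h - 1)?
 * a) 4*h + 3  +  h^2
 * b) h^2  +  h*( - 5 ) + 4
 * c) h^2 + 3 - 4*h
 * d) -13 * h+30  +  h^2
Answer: c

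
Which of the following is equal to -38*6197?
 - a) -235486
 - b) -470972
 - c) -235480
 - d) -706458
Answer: a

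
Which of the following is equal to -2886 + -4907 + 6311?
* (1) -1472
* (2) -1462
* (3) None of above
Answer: 3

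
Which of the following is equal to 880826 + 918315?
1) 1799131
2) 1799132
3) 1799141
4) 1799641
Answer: 3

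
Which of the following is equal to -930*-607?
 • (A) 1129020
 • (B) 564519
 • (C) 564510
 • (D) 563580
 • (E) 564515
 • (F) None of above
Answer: C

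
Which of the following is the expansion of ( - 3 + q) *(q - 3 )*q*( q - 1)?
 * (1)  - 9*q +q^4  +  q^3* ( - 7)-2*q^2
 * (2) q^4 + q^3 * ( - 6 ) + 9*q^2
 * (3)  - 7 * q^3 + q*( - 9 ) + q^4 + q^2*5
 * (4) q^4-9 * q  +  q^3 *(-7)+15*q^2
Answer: 4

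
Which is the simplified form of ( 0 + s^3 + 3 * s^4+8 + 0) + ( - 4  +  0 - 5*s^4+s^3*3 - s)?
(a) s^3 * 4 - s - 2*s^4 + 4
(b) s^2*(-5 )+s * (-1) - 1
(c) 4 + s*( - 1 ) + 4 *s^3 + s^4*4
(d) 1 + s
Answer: a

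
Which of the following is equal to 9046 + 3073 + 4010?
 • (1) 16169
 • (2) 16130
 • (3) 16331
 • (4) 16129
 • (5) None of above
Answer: 4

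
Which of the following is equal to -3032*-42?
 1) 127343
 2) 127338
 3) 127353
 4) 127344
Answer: 4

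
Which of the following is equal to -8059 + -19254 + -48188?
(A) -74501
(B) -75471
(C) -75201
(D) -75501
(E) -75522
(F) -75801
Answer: D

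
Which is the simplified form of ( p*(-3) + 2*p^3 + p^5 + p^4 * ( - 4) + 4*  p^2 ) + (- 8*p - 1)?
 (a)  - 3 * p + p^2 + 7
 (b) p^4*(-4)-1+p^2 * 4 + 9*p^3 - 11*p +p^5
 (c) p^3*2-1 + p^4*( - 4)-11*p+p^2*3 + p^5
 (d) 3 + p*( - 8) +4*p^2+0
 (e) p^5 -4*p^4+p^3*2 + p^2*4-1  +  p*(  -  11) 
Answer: e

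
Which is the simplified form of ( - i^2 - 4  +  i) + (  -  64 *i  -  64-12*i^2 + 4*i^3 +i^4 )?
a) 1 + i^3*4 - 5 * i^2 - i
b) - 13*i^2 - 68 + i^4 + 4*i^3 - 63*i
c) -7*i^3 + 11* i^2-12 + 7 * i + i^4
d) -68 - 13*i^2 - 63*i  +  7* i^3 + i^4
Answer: b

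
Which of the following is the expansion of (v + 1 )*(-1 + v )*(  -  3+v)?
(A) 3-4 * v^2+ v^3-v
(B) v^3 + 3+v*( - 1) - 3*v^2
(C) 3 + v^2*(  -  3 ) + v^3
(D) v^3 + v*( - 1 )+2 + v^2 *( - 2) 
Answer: B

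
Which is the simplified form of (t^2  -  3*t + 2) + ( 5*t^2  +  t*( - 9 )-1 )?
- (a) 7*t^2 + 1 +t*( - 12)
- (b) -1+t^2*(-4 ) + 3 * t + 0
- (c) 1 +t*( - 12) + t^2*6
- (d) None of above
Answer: c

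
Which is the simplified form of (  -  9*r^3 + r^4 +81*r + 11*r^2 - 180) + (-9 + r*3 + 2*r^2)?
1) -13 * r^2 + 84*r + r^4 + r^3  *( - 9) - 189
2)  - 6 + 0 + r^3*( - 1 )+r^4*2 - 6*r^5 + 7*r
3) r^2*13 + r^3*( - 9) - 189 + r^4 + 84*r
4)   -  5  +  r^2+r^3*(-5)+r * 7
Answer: 3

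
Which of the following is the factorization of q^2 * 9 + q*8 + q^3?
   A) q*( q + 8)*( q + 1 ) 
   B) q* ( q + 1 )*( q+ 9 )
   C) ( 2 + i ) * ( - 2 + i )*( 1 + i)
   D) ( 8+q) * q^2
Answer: A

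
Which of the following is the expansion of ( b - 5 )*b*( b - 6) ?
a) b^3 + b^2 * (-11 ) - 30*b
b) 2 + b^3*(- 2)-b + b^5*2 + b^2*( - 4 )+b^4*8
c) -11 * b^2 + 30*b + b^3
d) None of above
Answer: c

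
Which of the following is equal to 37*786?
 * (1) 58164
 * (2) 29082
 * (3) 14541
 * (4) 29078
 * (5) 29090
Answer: 2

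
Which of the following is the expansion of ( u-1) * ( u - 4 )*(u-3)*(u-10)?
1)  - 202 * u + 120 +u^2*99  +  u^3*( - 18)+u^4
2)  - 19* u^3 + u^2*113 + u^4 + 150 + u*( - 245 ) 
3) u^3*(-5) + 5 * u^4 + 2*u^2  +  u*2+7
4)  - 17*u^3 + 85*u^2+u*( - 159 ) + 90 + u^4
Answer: 1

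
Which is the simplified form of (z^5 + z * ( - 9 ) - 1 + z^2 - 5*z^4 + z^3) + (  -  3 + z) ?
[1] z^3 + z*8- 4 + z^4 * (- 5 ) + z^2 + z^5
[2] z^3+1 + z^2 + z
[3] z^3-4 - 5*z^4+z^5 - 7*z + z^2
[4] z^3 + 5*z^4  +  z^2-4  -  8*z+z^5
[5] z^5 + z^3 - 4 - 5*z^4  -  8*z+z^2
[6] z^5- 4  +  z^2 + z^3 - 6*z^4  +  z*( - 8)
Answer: 5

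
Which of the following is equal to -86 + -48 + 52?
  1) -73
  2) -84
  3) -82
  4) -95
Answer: 3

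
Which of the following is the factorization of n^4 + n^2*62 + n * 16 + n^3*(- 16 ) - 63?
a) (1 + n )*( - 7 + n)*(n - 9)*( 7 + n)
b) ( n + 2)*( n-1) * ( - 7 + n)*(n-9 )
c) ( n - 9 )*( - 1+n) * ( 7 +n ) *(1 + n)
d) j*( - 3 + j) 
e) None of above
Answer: e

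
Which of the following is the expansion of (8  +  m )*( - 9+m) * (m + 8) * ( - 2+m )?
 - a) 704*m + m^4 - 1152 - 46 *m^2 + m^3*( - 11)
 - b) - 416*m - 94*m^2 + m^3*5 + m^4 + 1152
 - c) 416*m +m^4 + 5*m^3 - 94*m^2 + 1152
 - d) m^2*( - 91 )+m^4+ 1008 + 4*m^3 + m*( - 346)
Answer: b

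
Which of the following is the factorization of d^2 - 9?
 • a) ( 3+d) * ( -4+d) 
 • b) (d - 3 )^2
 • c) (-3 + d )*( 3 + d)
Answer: c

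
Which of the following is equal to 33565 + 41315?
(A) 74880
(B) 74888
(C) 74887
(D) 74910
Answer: A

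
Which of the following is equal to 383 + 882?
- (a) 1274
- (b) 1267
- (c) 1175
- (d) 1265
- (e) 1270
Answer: d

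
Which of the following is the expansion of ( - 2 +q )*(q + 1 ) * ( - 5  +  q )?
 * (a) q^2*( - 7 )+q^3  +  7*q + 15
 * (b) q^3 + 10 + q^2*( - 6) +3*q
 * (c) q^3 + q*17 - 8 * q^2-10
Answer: b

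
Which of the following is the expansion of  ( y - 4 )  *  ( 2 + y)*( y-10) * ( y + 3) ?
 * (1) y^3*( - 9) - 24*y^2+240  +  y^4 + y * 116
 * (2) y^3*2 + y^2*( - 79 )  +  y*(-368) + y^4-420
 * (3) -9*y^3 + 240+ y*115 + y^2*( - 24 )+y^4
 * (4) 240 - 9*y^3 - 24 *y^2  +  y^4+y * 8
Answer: 1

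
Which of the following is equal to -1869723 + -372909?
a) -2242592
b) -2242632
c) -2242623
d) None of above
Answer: b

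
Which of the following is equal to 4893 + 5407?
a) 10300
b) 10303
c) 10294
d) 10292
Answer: a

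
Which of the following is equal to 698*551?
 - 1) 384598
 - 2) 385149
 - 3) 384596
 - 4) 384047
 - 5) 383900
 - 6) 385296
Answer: 1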